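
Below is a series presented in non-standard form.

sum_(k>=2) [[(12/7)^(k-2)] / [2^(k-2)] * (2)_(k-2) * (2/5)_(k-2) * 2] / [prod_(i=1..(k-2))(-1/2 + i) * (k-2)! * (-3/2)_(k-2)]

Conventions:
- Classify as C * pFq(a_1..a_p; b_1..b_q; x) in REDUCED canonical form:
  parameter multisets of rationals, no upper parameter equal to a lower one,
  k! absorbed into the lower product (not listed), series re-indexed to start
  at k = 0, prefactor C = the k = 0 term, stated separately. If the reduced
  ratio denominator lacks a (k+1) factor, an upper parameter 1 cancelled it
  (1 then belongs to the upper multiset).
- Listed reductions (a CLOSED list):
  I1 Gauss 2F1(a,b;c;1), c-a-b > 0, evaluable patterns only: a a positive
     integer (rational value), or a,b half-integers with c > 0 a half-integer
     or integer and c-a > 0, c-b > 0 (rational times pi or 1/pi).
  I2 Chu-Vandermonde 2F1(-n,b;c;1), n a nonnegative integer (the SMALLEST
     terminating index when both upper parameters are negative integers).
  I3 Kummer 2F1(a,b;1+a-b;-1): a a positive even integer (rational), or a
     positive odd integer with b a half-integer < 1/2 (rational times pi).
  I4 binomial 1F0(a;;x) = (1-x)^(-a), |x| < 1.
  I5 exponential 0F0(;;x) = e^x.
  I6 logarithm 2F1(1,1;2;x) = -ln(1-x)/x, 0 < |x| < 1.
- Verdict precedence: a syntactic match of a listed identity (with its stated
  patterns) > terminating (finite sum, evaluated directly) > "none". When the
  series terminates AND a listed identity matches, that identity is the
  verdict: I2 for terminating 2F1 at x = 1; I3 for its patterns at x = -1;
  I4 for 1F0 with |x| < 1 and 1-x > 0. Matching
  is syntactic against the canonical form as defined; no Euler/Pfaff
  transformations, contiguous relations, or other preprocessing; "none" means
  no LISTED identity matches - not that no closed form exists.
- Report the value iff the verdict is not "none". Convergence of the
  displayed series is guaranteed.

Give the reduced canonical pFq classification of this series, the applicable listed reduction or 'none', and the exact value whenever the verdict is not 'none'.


Prefactor 2, argument 6/7: 2F2 with upper {2/5, 2} over lower {-3/2, 1/2}. Verdict: none - this 2F2 at x = 6/7 matches no listed pattern, and upper {2/5, 2} holds no stopper.

The tell: with t_0 = 2, the two k-th powers (C = 2, x = 6/7) combine into one argument.
Term ratio: r(k) = (6/7) * (k+2/5) (k+2) / [(k-3/2) (k+1/2) (k+1)] ; factor over Q: parameters, x = (6/7), and C = 2.


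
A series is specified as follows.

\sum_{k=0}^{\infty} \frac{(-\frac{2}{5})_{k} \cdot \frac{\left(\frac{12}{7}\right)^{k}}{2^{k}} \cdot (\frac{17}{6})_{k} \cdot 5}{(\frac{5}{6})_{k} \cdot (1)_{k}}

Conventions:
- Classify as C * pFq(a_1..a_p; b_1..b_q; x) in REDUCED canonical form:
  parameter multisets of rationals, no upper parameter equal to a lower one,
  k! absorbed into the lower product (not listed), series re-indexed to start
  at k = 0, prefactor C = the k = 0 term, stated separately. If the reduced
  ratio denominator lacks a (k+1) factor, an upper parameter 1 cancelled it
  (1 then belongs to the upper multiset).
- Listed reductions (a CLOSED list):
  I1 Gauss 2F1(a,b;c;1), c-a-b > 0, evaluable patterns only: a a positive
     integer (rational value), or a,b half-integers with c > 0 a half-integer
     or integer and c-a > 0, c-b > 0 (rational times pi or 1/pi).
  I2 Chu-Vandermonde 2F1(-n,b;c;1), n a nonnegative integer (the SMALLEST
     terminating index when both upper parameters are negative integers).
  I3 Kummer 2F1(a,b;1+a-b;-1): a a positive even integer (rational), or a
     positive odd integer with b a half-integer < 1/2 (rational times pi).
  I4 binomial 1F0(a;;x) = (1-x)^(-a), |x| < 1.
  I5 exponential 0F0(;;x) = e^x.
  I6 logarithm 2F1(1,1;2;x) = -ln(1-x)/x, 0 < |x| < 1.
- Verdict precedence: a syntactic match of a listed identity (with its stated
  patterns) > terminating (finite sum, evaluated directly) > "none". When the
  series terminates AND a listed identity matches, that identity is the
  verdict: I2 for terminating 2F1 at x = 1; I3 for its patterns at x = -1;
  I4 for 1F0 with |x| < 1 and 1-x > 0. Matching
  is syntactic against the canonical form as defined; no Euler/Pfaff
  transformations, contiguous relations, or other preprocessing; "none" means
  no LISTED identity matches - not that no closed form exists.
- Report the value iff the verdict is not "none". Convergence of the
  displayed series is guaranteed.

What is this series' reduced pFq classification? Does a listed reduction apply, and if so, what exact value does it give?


Canonical form: C = 5 times 2F1 with upper {-\frac{2}{5}, \frac{17}{6}}, lower {\frac{5}{6}}, x = \frac{6}{7}. Verdict: none - at argument \frac{6}{7} the multisets {-\frac{2}{5}, \frac{17}{6}} ; {\frac{5}{6}} match no listed identity.

First insight: with t_0 = 5, the two k-th powers (prefactor 5) combine into one argument.
Step ratio: r(k) = \frac{6}{7} * (k-\frac{2}{5}) (k+\frac{17}{6}) / [(k+\frac{5}{6}) (k+1)] - rational in k. x = \frac{6}{7}; t_0 = 5; negate the roots.


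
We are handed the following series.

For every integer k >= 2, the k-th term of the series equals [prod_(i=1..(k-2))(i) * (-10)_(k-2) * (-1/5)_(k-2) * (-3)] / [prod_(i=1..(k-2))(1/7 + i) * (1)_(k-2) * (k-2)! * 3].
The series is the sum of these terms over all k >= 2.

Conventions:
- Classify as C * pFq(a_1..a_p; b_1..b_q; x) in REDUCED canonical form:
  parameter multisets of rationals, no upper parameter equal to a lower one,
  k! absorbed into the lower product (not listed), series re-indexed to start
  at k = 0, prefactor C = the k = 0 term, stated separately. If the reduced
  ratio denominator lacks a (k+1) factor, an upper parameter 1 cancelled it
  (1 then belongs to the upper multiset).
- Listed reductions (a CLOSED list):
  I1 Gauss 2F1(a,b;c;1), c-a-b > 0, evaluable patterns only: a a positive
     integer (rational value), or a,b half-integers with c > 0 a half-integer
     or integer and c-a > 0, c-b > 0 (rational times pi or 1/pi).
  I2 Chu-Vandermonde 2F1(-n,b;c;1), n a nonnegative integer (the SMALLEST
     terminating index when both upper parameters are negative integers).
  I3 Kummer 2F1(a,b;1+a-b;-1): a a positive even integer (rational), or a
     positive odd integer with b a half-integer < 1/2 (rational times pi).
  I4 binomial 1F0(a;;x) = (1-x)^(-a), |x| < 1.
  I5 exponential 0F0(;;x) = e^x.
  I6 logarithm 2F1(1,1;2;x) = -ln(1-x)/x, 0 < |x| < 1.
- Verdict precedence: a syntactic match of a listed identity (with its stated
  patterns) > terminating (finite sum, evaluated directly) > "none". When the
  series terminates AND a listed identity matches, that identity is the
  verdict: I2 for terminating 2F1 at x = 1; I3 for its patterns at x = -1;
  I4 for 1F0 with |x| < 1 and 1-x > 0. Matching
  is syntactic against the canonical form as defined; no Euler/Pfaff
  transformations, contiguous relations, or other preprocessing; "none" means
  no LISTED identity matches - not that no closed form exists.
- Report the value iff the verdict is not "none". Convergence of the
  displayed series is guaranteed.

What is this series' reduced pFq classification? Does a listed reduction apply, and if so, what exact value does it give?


This is -1 * 2F1(-10, -1/5; 8/7; 1) in reduced canonical form. Verdict: the Chu-Vandermonde identity I2 matches (terminating 2F1 at x = 1 with n = 10, b = -1/5, c = 8/7). Sum: -5832258552858751/3458476562500000.

Structural cue: x = 1 and the running product (C = -1) telescopes to a rising factorial.
Consecutive-term ratio: r(k) = 1 * (k-10) (k-1/5) / [(k+8/7) (k+1)] - rational; roots negated = parameters, x = 1, C = -1.


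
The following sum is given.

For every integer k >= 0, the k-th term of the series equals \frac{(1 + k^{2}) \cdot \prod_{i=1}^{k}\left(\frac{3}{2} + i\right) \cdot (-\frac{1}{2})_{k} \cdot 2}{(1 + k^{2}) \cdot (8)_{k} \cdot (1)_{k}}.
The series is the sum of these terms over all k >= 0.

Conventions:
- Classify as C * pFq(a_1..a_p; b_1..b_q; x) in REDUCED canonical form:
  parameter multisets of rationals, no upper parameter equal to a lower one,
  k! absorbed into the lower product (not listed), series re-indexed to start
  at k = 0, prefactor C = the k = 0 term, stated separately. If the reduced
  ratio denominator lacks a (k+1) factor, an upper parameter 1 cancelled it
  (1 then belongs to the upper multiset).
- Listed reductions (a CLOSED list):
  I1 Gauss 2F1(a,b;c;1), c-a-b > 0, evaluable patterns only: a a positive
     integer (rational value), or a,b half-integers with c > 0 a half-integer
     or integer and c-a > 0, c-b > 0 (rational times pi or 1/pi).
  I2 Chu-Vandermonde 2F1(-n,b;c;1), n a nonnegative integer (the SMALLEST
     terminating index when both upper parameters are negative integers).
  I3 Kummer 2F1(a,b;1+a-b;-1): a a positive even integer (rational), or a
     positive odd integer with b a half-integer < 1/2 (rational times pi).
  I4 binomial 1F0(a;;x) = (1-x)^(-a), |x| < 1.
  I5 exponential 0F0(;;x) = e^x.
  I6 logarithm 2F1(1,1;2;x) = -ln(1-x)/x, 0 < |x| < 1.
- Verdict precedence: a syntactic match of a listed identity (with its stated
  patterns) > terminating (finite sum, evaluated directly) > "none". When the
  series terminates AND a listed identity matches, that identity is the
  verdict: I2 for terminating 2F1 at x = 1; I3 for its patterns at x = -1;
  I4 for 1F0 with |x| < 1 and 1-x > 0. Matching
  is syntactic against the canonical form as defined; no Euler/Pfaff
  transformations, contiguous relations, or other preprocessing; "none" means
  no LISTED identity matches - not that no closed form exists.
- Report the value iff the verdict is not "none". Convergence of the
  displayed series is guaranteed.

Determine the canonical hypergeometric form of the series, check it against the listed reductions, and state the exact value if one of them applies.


Prefactor 2, argument 1: 2F1 with upper {-\frac{1}{2}, \frac{5}{2}} over lower {8}. Verdict: the half-integer Gauss pattern (I1) fires (x = 1; upper {-\frac{1}{2}, \frac{5}{2}} half-integers, c = 8 in the evaluable pattern). Value: \frac{2097152}{405405} / \pi.

Key observation: t_0 = 2 here, and the running product (C = 2, x = 1) telescopes to a rising factorial.
Ratio: r(k) = 1 * (k-\frac{1}{2}) (k+\frac{5}{2}) / [(k+8) (k+1)] - rational in k, leading ratio 1; with t_0 = 2, classification follows.


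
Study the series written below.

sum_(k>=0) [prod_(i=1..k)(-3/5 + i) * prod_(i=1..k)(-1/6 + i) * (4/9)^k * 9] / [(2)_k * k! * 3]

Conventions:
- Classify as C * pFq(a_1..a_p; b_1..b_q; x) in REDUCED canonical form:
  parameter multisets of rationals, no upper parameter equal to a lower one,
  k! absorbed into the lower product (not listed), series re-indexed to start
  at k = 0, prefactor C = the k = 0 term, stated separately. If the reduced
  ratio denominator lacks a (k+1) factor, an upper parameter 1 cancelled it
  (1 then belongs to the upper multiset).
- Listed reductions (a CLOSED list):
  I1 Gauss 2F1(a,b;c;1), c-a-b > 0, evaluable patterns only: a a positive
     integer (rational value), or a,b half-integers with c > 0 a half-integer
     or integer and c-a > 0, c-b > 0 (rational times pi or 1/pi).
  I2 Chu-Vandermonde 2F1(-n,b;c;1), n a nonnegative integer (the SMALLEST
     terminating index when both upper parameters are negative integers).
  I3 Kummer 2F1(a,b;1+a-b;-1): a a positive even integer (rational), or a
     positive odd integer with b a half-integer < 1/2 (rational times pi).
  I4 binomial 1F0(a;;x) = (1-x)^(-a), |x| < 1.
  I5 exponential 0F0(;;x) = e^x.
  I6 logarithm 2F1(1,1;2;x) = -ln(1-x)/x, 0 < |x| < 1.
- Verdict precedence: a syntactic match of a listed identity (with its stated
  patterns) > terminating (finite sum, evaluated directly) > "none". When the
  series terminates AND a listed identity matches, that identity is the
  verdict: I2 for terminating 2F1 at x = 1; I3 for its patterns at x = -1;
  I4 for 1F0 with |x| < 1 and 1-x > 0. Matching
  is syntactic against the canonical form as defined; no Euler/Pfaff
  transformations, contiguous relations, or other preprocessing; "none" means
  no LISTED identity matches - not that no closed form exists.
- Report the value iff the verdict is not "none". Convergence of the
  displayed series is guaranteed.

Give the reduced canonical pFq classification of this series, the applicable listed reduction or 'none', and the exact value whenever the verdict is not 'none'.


With C = 3: the canonical form is 2F1(2/5, 5/6; 2; 4/9). Verdict: none (x = 4/9): each listed identity misses the multisets {2/5, 5/6} ; {2}.

Key step: t_0 = 3 here, and the running product (C = 3, x = 4/9) telescopes to a rising factorial.
Consecutive-term ratio: r(k) = (4/9) * (k+2/5) (k+5/6) / [(k+2) (k+1)] ; factor over Q: parameters, x = (4/9), and C = 3.


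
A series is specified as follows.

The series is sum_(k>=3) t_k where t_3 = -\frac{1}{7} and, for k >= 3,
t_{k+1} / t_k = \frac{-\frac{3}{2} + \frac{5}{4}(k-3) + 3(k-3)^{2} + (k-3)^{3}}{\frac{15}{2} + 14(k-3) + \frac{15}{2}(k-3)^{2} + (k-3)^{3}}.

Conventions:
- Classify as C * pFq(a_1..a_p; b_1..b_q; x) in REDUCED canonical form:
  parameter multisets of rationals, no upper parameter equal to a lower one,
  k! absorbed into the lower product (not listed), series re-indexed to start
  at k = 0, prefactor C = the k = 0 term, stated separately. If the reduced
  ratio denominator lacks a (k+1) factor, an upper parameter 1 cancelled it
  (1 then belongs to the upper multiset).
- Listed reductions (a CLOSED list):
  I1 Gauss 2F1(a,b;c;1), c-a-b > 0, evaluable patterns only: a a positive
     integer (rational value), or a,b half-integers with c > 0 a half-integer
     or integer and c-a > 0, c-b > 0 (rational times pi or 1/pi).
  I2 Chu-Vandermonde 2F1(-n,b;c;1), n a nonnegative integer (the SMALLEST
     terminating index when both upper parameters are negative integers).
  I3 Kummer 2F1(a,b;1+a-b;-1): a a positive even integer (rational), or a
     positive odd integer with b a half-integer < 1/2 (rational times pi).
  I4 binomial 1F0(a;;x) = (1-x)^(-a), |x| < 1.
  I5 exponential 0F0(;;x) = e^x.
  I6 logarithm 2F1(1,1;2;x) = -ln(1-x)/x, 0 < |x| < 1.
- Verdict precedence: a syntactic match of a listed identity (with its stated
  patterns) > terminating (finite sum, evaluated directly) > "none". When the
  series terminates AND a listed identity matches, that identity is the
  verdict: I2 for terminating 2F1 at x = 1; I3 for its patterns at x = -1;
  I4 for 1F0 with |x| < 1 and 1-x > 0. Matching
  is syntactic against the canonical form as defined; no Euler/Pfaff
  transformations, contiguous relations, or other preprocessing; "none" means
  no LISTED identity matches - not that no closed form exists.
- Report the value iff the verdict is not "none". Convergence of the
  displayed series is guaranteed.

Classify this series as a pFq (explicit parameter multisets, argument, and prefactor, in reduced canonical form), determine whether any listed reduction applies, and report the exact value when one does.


This is -\frac{1}{7} * 2F1(-\frac{1}{2}, 2; 5; 1) in reduced canonical form. Verdict: the Gauss summation I1 matches (x = 1: the Gamma ratio telescopes since c-a-b = 7/2 > 0 and a = 2 in Z>0). Hence: -\frac{16}{147}.

Key step: with t_0 = -\frac{1}{7}, factor the ratio over Q (C = -1/7, x = 1): negated roots = parameters.
Ratio: r(k) = 1 * (k-\frac{1}{2}) (k+2) / [(k+5) (k+1)] - poly over poly, x = 1 from leading terms; C = -\frac{1}{7} at k = 0.


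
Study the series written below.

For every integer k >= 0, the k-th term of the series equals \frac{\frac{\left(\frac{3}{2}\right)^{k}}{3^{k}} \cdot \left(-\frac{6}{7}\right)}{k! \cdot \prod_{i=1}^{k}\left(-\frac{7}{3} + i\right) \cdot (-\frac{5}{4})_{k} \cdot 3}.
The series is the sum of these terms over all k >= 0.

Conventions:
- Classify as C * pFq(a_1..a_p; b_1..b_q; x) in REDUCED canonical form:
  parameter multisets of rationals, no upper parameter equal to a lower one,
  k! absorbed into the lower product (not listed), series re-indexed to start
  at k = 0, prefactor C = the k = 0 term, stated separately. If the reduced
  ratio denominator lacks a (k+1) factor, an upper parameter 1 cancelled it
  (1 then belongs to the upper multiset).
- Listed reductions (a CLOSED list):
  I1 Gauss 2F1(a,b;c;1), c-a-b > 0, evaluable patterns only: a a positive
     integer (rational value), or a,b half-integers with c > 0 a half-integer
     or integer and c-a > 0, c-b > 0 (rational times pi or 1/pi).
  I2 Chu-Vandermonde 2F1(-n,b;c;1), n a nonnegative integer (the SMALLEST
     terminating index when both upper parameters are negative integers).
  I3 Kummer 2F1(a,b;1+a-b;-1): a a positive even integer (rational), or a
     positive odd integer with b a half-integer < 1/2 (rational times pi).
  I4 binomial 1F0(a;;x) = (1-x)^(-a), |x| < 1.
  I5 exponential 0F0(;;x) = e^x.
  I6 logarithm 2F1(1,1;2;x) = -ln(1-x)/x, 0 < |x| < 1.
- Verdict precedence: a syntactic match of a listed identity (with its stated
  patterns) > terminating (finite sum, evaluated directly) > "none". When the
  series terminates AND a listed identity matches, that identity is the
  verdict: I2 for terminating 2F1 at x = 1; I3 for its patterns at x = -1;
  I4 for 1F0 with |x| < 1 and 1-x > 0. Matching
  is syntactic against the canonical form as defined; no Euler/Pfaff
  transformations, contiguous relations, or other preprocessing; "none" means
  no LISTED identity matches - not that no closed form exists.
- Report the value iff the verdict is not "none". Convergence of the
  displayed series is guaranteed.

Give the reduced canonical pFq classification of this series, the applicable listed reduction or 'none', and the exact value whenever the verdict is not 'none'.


The series (x = \frac{1}{2}) is 0F2: upper {-}, lower {-\frac{4}{3}, -\frac{5}{4}}, prefactor -\frac{2}{7}. Verdict: no listed reduction: x = \frac{1}{2} and upper {-} fail every I1-I6 pattern.

First insight: t_0 being -\frac{2}{7}, the two k-th powers (C = -2/7, x = 1/2) combine into one argument.
Consecutive-term ratio: r(k) = \frac{1}{2} * 1 / [(k-\frac{4}{3}) (k-\frac{5}{4}) (k+1)] ; factor over Q: parameters, x = \frac{1}{2}, and C = -\frac{2}{7}.


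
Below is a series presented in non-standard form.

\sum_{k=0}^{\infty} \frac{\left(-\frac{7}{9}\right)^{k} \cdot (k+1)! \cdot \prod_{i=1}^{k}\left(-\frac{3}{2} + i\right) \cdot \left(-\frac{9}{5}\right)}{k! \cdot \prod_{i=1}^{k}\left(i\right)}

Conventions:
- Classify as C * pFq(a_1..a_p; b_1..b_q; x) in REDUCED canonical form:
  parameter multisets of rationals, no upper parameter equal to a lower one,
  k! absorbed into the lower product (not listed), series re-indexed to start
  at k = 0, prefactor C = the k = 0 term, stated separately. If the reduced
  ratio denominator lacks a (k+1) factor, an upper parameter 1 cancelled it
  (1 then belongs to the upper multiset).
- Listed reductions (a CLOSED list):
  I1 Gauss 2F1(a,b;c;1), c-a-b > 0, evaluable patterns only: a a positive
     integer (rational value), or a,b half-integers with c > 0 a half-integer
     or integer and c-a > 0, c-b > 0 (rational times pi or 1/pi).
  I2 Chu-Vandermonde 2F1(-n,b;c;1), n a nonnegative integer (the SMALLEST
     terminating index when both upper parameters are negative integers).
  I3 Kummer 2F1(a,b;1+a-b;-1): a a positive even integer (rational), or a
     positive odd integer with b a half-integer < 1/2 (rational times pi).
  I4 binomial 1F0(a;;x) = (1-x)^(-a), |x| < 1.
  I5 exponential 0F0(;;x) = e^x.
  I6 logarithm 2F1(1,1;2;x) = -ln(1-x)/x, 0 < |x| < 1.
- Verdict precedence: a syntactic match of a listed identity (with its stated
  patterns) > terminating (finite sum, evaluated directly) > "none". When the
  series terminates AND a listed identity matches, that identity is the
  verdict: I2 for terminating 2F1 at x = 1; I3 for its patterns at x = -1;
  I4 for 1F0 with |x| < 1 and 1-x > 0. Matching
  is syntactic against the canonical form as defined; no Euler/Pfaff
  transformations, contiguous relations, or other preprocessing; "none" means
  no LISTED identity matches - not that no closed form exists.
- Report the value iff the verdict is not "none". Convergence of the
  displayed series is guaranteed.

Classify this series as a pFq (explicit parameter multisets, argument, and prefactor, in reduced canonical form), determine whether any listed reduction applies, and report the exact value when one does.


At argument -\frac{7}{9}: a 2F1 with upper {-\frac{1}{2}, 2}, lower {1}, scaled by C = -\frac{9}{5}. Verdict: none - this 2F1 at x = -\frac{7}{9} matches no listed pattern, and upper {-\frac{1}{2}, 2} holds no stopper.

Key observation: from the first term -\frac{9}{5}: the running product (prefactor -9/5) telescopes to a rising factorial.
Ratio: r(k) = -\frac{7}{9} * (k-\frac{1}{2}) (k+2) / [(k+1) (k+1)] - rational in k. x = -\frac{7}{9}; t_0 = -\frac{9}{5}; negate the roots.


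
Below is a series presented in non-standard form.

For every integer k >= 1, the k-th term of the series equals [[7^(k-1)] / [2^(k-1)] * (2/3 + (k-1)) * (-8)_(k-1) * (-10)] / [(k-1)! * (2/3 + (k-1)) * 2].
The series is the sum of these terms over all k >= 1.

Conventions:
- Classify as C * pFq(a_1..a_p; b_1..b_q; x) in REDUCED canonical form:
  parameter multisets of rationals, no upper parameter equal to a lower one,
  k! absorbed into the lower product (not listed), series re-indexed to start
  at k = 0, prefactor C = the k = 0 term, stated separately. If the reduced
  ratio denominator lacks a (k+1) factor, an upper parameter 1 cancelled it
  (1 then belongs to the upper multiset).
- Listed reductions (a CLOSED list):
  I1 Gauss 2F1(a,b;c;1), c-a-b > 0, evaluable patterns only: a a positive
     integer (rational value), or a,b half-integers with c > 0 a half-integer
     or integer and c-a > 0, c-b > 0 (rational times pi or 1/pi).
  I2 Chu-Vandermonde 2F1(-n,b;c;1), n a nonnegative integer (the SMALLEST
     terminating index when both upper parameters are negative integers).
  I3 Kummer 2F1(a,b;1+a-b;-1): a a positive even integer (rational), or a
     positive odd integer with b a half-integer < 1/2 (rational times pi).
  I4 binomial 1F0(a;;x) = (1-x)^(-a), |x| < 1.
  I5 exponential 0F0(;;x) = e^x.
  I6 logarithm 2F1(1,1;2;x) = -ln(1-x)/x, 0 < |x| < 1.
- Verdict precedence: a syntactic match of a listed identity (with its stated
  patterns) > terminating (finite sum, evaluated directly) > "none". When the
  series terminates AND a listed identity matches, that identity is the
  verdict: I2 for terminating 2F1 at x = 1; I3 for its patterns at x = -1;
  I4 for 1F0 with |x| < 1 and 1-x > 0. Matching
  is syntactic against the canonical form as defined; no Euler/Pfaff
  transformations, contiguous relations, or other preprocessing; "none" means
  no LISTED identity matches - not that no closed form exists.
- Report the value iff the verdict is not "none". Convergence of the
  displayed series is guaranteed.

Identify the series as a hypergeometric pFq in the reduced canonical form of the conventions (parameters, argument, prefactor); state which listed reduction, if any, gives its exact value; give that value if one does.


Classification (C = -5): 1F0 with upper {-8}, lower {-}, argument x = 7/2. Verdict: terminating - upper parameter -8 makes this a finite sum (last index 8), evaluated exactly. Sum: -1953125/256.

The tell: t_0 = -5 here, and the constant factors (prefactor -5) combine into one prefactor.
Consecutive-term ratio: r(k) = (7/2) * (k-8) / [(k+1)] - rational in k. x = (7/2); t_0 = -5; negate the roots.


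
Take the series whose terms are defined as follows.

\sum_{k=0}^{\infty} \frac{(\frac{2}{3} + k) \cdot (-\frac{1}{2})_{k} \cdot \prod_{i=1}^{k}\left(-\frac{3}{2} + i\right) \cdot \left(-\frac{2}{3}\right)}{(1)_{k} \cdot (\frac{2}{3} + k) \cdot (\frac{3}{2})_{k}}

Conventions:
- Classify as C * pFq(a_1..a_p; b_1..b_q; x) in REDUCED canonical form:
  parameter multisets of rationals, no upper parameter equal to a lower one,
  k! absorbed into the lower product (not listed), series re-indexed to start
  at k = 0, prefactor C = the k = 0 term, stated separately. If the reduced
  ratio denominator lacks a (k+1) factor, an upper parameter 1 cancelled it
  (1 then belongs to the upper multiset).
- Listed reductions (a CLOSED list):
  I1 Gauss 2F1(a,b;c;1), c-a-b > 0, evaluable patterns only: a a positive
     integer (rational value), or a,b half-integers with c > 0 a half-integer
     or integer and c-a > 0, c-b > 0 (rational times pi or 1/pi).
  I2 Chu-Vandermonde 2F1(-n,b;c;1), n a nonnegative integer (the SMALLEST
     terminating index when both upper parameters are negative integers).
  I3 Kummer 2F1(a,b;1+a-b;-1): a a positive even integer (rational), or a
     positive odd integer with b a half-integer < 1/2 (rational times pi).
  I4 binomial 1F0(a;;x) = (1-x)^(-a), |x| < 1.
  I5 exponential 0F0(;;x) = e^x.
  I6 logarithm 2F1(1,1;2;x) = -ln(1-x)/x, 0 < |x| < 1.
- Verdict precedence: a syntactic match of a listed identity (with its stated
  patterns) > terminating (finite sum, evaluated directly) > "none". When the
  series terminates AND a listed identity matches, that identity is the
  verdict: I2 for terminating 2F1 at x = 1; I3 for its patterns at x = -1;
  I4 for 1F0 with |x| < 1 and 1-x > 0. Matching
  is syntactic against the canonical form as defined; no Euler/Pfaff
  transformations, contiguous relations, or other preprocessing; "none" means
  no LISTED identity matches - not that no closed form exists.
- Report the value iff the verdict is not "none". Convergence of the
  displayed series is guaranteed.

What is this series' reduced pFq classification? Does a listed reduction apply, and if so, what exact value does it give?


Key observation: x = 1 and k + 2/3 divides numerator and denominator alike; C = -2/3, x = 1 after cancelling.
Consecutive-term ratio: r(k) = 1 * (k-\frac{1}{2}) (k-\frac{1}{2}) / [(k+\frac{3}{2}) (k+1)] ; factor over Q: parameters, x = 1, and C = -\frac{2}{3}.

The series (x = 1) is 2F1: upper {-\frac{1}{2}, -\frac{1}{2}}, lower {\frac{3}{2}}, prefactor -\frac{2}{3}. Verdict: this is Gauss (I1, half-integer pattern) (x = 1; upper {-\frac{1}{2}, -\frac{1}{2}} half-integers, c = \frac{3}{2} in the evaluable pattern). Hence: \left(-\frac{1}{4}\right) \cdot \pi.


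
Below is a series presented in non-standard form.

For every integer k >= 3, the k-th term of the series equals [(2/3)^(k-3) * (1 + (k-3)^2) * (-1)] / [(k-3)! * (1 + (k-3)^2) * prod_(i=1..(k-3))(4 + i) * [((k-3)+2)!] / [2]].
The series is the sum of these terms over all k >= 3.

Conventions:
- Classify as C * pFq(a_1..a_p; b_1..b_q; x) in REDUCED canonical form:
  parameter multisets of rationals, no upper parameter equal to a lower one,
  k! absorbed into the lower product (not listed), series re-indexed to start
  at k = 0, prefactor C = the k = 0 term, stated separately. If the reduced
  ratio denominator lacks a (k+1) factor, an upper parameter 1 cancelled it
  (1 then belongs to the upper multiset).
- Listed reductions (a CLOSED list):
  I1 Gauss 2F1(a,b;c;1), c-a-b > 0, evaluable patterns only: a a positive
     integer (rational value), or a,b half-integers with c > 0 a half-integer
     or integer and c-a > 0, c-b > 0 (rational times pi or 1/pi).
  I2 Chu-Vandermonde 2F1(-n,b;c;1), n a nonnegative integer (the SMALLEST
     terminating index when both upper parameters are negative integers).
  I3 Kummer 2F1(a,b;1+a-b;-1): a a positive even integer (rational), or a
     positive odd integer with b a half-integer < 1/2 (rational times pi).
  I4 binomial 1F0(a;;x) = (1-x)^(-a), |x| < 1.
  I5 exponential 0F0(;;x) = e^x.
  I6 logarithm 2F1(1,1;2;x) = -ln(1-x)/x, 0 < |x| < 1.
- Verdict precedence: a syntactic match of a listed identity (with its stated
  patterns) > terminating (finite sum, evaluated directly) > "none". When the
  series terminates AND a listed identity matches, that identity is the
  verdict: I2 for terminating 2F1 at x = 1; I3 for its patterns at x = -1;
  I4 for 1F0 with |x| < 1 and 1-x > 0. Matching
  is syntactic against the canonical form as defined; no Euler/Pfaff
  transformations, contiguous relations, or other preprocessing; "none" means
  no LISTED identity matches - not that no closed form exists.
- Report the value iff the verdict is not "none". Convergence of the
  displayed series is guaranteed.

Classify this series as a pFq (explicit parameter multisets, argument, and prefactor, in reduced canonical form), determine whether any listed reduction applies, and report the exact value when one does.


The series (x = 2/3) is 0F2: upper {-}, lower {3, 5}, prefactor -1. Verdict: none. No listed pattern accepts 0F2(-; 3, 5; 2/3).

The tell: t_0 = -1 here, and the denominator's factorial ratio (C = -1, x = 2/3) is a lower Pochhammer.
Adjacent-term ratio: r(k) = (2/3) * 1 / [(k+3) (k+5) (k+1)] - rational in k. x = (2/3); t_0 = -1; negate the roots.


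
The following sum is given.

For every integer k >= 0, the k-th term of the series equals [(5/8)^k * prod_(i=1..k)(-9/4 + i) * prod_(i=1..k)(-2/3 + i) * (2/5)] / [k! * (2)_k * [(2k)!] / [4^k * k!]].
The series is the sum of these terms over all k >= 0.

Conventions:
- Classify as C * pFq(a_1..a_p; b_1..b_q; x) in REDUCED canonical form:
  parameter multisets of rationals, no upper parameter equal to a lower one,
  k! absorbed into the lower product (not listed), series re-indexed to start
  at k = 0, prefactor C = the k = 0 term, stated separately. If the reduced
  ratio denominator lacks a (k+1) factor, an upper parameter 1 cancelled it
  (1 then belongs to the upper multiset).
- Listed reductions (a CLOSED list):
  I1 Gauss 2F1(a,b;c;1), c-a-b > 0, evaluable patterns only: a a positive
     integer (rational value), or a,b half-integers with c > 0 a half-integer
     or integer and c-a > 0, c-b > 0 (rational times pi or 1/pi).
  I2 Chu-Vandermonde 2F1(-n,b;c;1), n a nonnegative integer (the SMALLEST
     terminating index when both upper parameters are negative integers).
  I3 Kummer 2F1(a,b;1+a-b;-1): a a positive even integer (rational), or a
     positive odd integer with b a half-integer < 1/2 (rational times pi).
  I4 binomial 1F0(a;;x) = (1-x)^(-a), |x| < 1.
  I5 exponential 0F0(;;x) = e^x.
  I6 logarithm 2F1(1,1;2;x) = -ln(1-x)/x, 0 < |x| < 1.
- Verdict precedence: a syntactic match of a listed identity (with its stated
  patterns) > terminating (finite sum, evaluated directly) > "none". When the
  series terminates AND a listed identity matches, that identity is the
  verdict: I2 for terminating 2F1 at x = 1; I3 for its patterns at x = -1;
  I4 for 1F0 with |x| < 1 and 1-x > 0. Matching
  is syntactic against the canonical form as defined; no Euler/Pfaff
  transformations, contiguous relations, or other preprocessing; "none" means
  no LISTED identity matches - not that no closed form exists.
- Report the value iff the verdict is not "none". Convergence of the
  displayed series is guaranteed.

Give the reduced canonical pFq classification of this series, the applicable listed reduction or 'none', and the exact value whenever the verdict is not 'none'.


Structural cue: with t_0 = 2/5, the running product (C = 2/5, x = 5/8) telescopes to a rising factorial.
Ratio: r(k) = (5/8) * (k-5/4) (k+1/3) / [(k+1/2) (k+2) (k+1)] ; factor over Q: parameters, x = (5/8), and C = 2/5.

The series (x = 5/8) is 2F2: upper {-5/4, 1/3}, lower {1/2, 2}, prefactor 2/5. Verdict: none - at argument 5/8 the multisets {-5/4, 1/3} ; {1/2, 2} match no listed identity.


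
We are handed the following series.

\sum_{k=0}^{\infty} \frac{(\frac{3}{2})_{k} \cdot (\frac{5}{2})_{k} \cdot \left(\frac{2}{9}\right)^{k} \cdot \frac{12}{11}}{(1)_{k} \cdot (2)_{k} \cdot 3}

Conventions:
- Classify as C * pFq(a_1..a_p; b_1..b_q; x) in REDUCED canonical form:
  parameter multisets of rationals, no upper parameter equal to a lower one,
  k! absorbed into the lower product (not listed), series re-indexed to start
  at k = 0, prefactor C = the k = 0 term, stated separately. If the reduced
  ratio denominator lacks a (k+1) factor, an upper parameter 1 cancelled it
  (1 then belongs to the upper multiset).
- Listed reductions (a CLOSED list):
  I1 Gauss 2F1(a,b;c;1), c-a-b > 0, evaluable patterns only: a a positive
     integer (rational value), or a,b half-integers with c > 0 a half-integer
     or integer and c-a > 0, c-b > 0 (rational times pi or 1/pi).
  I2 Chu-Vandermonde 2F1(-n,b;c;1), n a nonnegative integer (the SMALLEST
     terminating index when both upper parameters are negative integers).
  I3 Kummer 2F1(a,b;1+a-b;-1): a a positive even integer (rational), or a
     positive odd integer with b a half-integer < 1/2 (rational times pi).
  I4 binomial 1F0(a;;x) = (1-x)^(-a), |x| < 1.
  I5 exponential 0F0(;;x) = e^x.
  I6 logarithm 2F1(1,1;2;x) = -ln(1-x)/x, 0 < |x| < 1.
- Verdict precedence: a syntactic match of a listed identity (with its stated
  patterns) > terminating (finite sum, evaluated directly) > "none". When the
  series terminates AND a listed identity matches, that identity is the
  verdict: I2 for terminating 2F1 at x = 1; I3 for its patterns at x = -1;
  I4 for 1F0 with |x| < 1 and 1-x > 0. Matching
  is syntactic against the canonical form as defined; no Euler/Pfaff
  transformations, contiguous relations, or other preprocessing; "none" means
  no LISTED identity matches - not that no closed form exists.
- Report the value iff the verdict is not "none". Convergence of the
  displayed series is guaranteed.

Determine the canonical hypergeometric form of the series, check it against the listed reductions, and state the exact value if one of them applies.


Classification (C = \frac{4}{11}): 2F1 with upper {\frac{3}{2}, \frac{5}{2}}, lower {2}, argument x = \frac{2}{9}. Verdict: none - at argument \frac{2}{9} the multisets {\frac{3}{2}, \frac{5}{2}} ; {2} match no listed identity.

The tell: t_0 = \frac{4}{11} here, and (1)_k (prefactor 4/11) is k! itself.
Ratio: r(k) = \frac{2}{9} * (k+\frac{3}{2}) (k+\frac{5}{2}) / [(k+2) (k+1)] - poly over poly, x = \frac{2}{9} from leading terms; C = \frac{4}{11} at k = 0.


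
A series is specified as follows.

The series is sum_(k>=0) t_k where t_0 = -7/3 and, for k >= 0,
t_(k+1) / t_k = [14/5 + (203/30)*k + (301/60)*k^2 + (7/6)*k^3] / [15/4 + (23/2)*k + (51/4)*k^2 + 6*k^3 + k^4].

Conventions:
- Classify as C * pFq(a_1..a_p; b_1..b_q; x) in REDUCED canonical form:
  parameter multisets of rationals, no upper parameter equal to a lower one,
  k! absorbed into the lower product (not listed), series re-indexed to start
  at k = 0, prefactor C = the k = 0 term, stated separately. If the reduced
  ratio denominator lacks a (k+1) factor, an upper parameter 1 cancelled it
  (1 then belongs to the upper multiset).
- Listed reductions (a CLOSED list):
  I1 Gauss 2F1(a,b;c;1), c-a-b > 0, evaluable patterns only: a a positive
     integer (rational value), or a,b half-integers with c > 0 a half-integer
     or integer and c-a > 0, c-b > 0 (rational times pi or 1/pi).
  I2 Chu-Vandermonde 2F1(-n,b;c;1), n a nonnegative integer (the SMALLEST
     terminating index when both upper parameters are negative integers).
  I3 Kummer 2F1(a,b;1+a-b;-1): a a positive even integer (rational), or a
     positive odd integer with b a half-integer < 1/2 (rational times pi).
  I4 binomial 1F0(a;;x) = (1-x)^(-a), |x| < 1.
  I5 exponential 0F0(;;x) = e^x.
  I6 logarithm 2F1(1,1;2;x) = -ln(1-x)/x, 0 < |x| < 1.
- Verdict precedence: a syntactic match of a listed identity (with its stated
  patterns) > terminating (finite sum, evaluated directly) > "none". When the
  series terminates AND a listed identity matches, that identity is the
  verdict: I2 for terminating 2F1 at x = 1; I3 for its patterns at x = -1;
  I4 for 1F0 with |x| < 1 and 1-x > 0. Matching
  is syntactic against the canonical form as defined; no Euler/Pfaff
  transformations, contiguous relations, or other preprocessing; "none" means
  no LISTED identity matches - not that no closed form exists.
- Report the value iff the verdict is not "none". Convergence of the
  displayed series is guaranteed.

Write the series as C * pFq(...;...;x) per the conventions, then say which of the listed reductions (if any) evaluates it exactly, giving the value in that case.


x = 7/6 here; the reduced form reads 2F2, upper {4/5, 2}, lower {1, 5/2}, C = -7/3. Verdict: none. No listed pattern accepts 2F2(4/5, 2; 1, 5/2; 7/6).

The tell: x = (7/6) and cancel k + 3/2 from the displayed ratio first; then prefactor -7/3.
Term ratio: r(k) = (7/6) * (k+4/5) (k+2) / [(k+1) (k+5/2) (k+1)] - rational in k, leading ratio (7/6); with t_0 = -7/3, classification follows.


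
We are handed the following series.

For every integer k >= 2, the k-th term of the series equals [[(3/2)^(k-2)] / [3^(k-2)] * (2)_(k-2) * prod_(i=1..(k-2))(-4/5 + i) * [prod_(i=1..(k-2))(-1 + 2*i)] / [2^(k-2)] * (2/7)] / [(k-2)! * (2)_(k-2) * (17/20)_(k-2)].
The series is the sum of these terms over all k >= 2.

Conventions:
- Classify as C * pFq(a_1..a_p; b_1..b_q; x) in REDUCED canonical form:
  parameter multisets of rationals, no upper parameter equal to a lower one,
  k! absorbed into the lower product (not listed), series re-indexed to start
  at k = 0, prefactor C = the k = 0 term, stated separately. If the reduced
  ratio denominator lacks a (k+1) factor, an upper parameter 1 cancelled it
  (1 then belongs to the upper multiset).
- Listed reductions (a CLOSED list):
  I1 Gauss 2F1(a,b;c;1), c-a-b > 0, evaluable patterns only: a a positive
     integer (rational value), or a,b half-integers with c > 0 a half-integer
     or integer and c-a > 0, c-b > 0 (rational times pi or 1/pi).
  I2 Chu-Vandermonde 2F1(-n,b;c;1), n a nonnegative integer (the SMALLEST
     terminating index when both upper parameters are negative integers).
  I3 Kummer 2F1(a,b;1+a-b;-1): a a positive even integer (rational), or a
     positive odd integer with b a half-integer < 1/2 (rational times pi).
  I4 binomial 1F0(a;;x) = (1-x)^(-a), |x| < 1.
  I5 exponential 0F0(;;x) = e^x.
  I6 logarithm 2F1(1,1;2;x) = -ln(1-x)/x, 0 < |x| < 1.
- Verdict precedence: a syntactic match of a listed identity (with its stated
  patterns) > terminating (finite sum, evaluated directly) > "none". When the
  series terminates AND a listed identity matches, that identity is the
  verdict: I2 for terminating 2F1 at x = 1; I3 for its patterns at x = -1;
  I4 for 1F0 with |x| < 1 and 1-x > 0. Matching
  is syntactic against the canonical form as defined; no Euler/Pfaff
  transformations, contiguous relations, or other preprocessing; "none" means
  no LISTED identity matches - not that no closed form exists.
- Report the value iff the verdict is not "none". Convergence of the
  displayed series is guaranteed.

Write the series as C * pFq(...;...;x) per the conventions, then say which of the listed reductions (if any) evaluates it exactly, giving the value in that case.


Structural cue: with t_0 = 2/7, the parameter 2 appears in both the upper and lower lists and cancels.
Ratio: r(k) = (1/2) * (k+1/5) (k+1/2) / [(k+17/20) (k+1)] ; factor over Q: parameters, x = (1/2), and C = 2/7.

Prefactor 2/7, argument 1/2: 2F1 with upper {1/5, 1/2} over lower {17/20}. Verdict: none - this 2F1 at x = 1/2 matches no listed pattern, and upper {1/5, 1/2} holds no stopper.


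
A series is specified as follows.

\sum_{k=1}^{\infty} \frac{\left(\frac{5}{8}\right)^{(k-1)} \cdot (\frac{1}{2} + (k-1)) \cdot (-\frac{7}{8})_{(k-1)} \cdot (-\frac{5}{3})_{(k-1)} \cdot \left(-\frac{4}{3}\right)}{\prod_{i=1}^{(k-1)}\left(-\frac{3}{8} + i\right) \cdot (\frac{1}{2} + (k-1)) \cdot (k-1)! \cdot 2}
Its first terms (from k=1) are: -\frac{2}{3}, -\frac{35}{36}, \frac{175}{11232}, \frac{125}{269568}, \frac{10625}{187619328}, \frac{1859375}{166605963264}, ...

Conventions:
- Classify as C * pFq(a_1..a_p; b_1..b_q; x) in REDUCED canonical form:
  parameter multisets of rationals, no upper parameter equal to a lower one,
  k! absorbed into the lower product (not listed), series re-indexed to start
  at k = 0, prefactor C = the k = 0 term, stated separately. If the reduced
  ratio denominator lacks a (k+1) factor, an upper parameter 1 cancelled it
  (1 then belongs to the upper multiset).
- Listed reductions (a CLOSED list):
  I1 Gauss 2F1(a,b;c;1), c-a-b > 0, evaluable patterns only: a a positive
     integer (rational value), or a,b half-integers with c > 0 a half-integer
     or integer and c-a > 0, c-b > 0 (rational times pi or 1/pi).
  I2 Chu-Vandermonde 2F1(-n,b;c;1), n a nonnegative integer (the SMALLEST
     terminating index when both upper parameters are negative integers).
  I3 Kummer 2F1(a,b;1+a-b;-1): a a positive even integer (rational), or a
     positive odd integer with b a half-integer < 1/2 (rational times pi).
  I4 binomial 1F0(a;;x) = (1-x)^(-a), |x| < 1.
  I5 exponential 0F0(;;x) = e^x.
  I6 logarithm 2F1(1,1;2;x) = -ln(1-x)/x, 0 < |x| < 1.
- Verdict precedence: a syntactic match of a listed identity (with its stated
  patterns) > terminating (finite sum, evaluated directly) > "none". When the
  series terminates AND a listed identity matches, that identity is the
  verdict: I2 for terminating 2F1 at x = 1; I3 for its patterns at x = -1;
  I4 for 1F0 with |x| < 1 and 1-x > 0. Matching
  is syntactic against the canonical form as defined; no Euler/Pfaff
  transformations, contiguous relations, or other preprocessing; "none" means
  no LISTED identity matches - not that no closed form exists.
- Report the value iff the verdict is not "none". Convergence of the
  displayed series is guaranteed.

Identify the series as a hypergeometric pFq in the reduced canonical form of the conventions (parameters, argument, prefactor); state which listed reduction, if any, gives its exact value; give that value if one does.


Canonical form: C = -\frac{2}{3} times 2F1 with upper {-\frac{5}{3}, -\frac{7}{8}}, lower {\frac{5}{8}}, x = \frac{5}{8}. Verdict: none here - no I1-I6 shape fits x = \frac{5}{8} with lower {\frac{5}{8}}.

The tell: t_0 = -\frac{2}{3} here, and the constant factors (prefactor -2/3) combine into one prefactor.
Adjacent-term ratio: r(k) = \frac{5}{8} * (k-\frac{5}{3}) (k-\frac{7}{8}) / [(k+\frac{5}{8}) (k+1)] - poly over poly, x = \frac{5}{8} from leading terms; C = -\frac{2}{3} at k = 0.
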